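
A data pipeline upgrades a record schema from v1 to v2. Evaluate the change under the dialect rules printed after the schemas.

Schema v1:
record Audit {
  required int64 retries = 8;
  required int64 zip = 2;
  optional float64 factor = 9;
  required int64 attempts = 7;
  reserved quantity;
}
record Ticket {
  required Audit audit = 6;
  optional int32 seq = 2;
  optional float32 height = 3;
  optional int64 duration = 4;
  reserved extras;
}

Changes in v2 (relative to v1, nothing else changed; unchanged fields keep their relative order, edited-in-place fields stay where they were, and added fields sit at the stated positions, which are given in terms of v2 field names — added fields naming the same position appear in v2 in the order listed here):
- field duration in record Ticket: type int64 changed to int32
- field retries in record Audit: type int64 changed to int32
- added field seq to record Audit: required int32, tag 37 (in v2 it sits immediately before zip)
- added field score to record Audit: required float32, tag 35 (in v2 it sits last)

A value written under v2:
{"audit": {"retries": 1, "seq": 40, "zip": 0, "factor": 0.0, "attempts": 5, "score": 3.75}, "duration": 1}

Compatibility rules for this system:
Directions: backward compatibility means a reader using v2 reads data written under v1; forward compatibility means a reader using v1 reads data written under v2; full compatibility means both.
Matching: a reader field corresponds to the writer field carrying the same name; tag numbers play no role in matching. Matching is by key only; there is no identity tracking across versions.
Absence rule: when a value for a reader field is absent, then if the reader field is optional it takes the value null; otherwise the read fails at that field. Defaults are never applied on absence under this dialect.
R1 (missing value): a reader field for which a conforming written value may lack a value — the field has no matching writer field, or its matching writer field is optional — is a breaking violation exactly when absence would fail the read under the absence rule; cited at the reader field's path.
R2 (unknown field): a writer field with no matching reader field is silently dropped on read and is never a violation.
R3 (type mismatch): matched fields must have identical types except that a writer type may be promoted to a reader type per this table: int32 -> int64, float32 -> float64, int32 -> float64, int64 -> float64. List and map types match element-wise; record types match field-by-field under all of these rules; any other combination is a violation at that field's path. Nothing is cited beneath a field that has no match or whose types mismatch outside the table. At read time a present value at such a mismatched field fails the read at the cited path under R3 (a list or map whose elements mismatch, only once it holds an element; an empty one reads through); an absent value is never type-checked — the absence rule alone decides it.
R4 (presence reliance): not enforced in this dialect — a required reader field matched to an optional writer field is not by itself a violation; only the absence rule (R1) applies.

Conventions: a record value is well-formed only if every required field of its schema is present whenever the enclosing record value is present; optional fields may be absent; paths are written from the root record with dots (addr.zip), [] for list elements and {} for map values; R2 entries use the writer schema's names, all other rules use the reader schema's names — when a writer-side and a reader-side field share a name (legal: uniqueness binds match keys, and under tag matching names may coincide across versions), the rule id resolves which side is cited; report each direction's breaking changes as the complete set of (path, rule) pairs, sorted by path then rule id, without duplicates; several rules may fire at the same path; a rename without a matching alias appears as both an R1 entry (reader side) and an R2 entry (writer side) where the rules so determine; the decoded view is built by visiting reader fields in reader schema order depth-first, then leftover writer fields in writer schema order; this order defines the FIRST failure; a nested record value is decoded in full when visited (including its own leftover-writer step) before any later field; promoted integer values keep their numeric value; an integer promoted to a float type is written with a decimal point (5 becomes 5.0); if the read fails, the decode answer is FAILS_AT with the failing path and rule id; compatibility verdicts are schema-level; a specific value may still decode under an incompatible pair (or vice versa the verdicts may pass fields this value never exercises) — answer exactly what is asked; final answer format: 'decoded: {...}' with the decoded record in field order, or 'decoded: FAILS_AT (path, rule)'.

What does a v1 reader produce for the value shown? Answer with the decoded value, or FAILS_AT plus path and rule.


decoded: {"audit": {"retries": 1, "zip": 0, "factor": 0.0, "attempts": 5}, "seq": null, "height": null, "duration": 1}

arrows below run writer -> reader for Ticket
decoding the Ticket value with the v1 reader:
  audit.retries := 1 (int32 -> int64)
  audit.zip := 0
  audit.factor := 0.0
  audit.attempts := 5
  writer audit.seq: unmatched, discarded
  writer audit.score: unmatched, discarded
  seq := null (not supplied -> null)
  height := null (not supplied -> null)
  duration := 1 (int32 -> int64)
  => decoded: {"audit": {"retries": 1, "zip": 0, "factor": 0.0, "attempts": 5}, "seq": null, "height": null, "duration": 1}
the rest of the Ticket diff is inert for this question:
  field duration in record Ticket: type int64 changed to int32 -> a verdict-level change on Ticket — the shown value reads the same
  field retries in record Audit: type int64 changed to int32 -> a verdict-level change on Ticket — the shown value reads the same
  added field score to record Audit: required float32, tag 35 (in v2 it sits last) -> a verdict-level change on Ticket — the shown value reads the same
  added field seq to record Audit: required int32, tag 37 (in v2 it sits immediately before zip) -> a verdict-level change on Ticket — the shown value reads the same


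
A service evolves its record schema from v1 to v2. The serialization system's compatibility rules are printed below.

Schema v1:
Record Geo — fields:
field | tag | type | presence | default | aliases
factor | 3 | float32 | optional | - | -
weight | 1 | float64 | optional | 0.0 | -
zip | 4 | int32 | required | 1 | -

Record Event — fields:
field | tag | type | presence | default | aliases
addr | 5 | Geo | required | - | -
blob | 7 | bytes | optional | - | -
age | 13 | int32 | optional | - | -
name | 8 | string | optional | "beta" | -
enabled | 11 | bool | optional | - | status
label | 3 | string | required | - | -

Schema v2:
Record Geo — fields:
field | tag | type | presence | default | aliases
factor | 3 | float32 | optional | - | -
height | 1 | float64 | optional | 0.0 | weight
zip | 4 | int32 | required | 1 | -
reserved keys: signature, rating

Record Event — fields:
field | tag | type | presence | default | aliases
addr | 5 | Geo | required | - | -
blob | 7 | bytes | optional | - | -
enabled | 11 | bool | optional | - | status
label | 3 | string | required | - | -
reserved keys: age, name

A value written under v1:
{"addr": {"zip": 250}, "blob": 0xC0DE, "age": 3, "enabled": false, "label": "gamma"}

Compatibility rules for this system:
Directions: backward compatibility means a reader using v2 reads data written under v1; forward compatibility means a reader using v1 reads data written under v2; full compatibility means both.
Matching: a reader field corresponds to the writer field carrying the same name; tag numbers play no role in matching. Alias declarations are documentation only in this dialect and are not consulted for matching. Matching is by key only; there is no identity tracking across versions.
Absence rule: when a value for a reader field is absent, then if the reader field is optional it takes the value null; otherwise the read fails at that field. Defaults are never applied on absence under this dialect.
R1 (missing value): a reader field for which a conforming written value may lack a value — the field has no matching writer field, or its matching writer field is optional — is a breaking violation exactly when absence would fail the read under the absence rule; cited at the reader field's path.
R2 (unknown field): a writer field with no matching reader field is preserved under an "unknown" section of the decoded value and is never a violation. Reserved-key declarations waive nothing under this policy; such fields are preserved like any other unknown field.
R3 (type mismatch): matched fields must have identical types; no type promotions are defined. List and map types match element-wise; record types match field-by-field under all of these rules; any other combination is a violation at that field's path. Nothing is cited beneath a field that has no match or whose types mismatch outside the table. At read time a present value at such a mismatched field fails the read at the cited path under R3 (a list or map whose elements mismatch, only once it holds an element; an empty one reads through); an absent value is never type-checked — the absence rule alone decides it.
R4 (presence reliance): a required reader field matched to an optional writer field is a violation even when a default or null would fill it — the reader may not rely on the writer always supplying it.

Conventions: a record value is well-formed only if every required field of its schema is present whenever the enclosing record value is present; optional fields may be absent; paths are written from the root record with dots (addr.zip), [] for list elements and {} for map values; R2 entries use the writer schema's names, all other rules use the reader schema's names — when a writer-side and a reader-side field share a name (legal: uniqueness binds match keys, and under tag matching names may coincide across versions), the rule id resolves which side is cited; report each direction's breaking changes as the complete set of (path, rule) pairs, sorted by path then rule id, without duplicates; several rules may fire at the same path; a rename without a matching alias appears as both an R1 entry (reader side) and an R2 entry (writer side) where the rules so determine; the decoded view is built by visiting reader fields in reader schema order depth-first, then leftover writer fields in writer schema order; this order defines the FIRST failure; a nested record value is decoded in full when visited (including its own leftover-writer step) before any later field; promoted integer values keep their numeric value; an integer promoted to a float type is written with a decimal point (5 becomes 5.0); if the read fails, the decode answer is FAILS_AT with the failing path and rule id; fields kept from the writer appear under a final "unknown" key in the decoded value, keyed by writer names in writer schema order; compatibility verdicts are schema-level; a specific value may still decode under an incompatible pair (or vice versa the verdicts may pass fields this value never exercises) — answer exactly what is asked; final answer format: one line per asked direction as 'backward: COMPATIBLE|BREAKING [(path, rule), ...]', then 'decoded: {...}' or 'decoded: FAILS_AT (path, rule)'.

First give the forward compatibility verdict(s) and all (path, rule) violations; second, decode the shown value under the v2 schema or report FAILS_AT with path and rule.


arrows below run writer -> reader for Event
forward pass over Event, reader schema v1, writer schema v2:
  addr: paired with writer addr (Geo -> Geo; writer required)
  blob: paired with writer blob (bytes -> bytes; writer optional)
  age: no writer-side match
  name: no writer-side match
  enabled: paired with writer enabled (bool -> bool; writer optional)
  label: paired with writer label (string -> string; writer required)
  addr.factor: paired with writer addr.factor (float32 -> float32; writer optional)
  addr.weight: no writer-side match
  addr.zip: paired with writer addr.zip (int32 -> int32; writer required)
  leftover writer field: addr.height
  => no violations; forward on Event: COMPATIBLE
decode (reader v2):
  addr.factor := null (absent, optional -> null)
  addr.height := null (absent, optional -> null)
  addr.zip := 250
  blob := 0xC0DE
  enabled := false
  label := "gamma"
  writer age: kept under "unknown"
  => decoded: {"addr": {"factor": null, "height": null, "zip": 250}, "blob": 0xC0DE, "enabled": false, "label": "gamma", "unknown": {"age": 3}}

forward: COMPATIBLE []; decoded: {"addr": {"factor": null, "height": null, "zip": 250}, "blob": 0xC0DE, "enabled": false, "label": "gamma", "unknown": {"age": 3}}


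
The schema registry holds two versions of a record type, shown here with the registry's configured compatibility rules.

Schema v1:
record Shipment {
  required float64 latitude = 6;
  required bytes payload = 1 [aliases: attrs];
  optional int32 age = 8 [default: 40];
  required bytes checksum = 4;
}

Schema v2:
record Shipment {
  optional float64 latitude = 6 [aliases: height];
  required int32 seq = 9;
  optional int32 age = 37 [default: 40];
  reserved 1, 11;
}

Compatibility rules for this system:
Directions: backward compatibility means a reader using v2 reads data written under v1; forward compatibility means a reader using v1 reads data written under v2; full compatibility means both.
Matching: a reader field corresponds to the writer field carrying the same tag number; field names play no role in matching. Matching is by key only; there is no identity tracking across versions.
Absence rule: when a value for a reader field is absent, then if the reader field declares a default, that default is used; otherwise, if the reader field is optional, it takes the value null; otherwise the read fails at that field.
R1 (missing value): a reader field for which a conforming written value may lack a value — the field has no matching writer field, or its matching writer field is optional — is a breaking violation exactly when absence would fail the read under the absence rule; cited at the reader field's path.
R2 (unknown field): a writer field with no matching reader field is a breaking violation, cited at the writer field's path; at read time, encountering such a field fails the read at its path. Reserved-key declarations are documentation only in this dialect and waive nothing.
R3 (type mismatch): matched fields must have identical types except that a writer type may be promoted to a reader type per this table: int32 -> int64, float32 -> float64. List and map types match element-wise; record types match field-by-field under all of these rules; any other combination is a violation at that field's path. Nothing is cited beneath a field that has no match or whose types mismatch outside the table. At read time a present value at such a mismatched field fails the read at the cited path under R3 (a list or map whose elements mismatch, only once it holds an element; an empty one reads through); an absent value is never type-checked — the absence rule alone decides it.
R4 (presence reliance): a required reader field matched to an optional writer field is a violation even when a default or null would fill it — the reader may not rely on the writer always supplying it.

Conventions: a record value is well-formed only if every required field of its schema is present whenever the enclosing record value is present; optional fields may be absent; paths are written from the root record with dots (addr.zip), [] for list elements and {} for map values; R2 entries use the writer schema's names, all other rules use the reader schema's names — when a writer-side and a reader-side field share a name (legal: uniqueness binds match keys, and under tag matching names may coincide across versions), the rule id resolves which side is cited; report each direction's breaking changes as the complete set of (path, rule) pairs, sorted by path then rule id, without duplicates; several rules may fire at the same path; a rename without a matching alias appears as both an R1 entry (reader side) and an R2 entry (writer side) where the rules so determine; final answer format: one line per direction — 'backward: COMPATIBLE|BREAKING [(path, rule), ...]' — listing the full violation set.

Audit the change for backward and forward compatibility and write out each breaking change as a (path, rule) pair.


backward: BREAKING [(age, R2), (checksum, R2), (payload, R2), (seq, R1)]; forward: BREAKING [(age, R2), (checksum, R1), (latitude, R1), (latitude, R4), (payload, R1), (seq, R2)]

in Shipment below, arrows point writer -> reader
backward pass over Shipment, reader schema v2, writer schema v1:
  latitude: float64 -> float64, writer required; from latitude
  seq: no writer match
  age: no writer match
  leftover writer field: payload
  leftover writer field: age
  leftover writer field: checksum
  R2 fires at age
  R2 fires at checksum
  R2 fires at payload
  R1 fires at seq
  backward on Shipment therefore BREAKING (4)
forward pass over Shipment, reader schema v1, writer schema v2:
  latitude: float64 -> float64, writer optional; from latitude
  payload: no writer match
  age: no writer match
  checksum: no writer match
  leftover writer field: seq
  leftover writer field: age
  R2 fires at age
  R1 fires at checksum
  R1 fires at latitude
  R4 fires at latitude
  R1 fires at payload
  R2 fires at seq
  forward on Shipment therefore BREAKING (6)


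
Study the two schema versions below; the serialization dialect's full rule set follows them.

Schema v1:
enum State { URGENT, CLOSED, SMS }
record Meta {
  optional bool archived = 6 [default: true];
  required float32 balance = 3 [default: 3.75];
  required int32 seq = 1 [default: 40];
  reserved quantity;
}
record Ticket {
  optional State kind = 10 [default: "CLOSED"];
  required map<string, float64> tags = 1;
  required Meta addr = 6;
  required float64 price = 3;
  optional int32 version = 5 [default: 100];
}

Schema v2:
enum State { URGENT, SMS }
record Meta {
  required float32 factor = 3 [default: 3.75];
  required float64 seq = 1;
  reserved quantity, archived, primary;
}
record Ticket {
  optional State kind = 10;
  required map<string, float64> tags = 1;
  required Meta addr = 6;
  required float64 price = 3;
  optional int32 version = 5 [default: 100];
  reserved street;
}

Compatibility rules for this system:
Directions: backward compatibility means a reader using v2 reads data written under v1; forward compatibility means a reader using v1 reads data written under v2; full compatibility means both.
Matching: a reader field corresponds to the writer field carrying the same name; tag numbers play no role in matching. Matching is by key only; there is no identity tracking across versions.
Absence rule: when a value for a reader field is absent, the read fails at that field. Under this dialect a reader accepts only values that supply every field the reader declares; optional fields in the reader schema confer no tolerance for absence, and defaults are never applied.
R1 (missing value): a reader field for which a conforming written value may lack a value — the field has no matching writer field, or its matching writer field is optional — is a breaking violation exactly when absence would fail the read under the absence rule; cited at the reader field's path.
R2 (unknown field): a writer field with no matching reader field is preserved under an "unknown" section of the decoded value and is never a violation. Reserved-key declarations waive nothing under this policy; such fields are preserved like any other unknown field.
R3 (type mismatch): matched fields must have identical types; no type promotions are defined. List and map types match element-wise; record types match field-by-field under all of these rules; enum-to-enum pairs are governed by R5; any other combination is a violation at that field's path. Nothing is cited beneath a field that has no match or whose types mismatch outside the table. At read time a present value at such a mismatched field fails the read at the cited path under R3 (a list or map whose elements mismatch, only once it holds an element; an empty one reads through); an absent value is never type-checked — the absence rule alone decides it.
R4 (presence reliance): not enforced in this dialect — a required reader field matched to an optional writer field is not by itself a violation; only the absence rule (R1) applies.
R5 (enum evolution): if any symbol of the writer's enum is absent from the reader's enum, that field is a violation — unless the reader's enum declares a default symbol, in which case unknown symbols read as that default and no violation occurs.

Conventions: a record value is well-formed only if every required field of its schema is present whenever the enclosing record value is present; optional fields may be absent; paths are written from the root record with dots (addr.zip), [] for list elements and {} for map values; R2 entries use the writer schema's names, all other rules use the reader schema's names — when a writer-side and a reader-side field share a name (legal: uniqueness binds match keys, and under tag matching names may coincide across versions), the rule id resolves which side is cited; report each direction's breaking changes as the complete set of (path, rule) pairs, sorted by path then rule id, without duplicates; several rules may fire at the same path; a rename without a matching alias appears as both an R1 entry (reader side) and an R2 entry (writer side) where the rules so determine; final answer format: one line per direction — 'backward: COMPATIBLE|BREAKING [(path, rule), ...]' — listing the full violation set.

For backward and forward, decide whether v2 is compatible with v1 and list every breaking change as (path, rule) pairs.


each type pair in Ticket: writer, then reader
backward for Ticket (reader v2, writer v1):
  writer optional, State -> State: reader kind maps from writer kind
  writer required, map<string, float64> -> map<string, float64>: reader tags maps from writer tags
  writer required, Meta -> Meta: reader addr maps from writer addr
  writer required, float64 -> float64: reader price maps from writer price
  writer optional, int32 -> int32: reader version maps from writer version
  addr.factor: no writer-side match
  writer required, int32 -> float64: reader addr.seq maps from writer addr.seq
  writer field addr.archived has no reader counterpart
  writer field addr.balance has no reader counterpart
  R1 fires at addr.factor
  R3 fires at addr.seq
  R1 fires at kind
  R5 fires at kind
  R1 fires at version
  => backward verdict for Ticket: BREAKING, 5 violation(s)
forward for Ticket (reader v1, writer v2):
  writer optional, State -> State: reader kind maps from writer kind
  writer required, map<string, float64> -> map<string, float64>: reader tags maps from writer tags
  writer required, Meta -> Meta: reader addr maps from writer addr
  writer required, float64 -> float64: reader price maps from writer price
  writer optional, int32 -> int32: reader version maps from writer version
  addr.archived: no writer-side match
  addr.balance: no writer-side match
  writer required, float64 -> int32: reader addr.seq maps from writer addr.seq
  writer field addr.factor has no reader counterpart
  R1 fires at addr.archived
  R1 fires at addr.balance
  R3 fires at addr.seq
  R1 fires at kind
  R1 fires at version
  => forward verdict for Ticket: BREAKING, 5 violation(s)

backward: BREAKING [(addr.factor, R1), (addr.seq, R3), (kind, R1), (kind, R5), (version, R1)]; forward: BREAKING [(addr.archived, R1), (addr.balance, R1), (addr.seq, R3), (kind, R1), (version, R1)]


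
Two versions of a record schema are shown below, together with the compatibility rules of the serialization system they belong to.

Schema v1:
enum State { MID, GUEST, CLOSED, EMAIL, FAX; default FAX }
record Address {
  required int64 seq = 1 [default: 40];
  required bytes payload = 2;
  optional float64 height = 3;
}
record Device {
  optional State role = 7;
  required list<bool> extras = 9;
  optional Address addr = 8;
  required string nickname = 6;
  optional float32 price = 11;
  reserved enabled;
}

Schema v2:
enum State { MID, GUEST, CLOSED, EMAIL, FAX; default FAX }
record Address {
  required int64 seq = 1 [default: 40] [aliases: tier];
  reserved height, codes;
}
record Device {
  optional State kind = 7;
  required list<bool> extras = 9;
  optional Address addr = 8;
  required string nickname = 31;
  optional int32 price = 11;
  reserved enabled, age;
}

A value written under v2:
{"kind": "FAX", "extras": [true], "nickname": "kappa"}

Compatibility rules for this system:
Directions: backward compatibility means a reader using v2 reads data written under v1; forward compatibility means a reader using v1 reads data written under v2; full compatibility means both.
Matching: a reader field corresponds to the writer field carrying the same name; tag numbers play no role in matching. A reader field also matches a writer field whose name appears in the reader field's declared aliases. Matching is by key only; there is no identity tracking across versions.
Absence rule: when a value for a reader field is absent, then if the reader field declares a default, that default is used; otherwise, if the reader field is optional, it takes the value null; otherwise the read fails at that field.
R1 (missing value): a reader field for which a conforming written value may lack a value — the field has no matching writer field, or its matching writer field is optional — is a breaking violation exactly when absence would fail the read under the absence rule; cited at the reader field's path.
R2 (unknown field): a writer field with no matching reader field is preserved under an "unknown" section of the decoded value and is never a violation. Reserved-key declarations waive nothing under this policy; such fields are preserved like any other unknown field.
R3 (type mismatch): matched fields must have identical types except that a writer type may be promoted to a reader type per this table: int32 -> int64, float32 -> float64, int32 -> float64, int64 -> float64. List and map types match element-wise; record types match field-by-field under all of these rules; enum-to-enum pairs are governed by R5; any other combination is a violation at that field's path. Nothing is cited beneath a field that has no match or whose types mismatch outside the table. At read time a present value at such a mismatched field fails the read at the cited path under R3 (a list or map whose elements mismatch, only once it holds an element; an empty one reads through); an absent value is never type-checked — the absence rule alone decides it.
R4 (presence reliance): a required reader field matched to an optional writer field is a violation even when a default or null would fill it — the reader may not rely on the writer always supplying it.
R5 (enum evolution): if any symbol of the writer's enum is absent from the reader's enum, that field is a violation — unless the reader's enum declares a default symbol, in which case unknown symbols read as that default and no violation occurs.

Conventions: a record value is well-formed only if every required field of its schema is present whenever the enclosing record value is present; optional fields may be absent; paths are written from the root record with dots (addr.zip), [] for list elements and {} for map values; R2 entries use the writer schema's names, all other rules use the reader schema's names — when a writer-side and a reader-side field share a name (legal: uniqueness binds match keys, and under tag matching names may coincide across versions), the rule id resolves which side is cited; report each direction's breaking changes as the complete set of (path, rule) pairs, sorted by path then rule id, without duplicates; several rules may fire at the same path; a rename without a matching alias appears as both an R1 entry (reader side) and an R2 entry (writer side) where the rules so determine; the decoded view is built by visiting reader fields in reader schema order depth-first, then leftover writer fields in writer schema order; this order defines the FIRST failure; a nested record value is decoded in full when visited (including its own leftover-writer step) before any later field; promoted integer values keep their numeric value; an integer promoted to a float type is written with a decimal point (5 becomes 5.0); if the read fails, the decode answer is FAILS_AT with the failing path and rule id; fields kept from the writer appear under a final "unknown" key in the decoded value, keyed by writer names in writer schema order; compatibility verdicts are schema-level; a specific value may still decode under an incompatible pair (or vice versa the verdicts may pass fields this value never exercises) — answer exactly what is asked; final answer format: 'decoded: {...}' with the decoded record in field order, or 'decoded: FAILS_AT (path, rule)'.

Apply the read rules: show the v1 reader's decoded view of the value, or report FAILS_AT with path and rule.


decoded: {"role": null, "extras": [true], "addr": null, "nickname": "kappa", "price": null, "unknown": {"kind": "FAX"}}

arrows below run writer -> reader for Device
decode (reader v1):
  role := null (not supplied -> null)
  extras := [true]
  addr := null (not supplied -> null)
  nickname := "kappa"
  price := null (not supplied -> null)
  writer kind: kept under "unknown"
  => decoded: {"role": null, "extras": [true], "addr": null, "nickname": "kappa", "price": null, "unknown": {"kind": "FAX"}}
the other Device changes do not affect what is asked:
  removed field payload from record Address -> changes Device's schema-level verdicts only — the decode of this value is the same
  removed field height from record Address (its key "height" joins the reserved list) -> triggers nothing under the printed rules; the Device answer is the same either way
  field nickname in record Device: tag 6 changed to 31 -> triggers nothing under the printed rules; the Device answer is the same either way
  field price in record Device: type float32 changed to int32 -> changes Device's schema-level verdicts only — the decode of this value is the same


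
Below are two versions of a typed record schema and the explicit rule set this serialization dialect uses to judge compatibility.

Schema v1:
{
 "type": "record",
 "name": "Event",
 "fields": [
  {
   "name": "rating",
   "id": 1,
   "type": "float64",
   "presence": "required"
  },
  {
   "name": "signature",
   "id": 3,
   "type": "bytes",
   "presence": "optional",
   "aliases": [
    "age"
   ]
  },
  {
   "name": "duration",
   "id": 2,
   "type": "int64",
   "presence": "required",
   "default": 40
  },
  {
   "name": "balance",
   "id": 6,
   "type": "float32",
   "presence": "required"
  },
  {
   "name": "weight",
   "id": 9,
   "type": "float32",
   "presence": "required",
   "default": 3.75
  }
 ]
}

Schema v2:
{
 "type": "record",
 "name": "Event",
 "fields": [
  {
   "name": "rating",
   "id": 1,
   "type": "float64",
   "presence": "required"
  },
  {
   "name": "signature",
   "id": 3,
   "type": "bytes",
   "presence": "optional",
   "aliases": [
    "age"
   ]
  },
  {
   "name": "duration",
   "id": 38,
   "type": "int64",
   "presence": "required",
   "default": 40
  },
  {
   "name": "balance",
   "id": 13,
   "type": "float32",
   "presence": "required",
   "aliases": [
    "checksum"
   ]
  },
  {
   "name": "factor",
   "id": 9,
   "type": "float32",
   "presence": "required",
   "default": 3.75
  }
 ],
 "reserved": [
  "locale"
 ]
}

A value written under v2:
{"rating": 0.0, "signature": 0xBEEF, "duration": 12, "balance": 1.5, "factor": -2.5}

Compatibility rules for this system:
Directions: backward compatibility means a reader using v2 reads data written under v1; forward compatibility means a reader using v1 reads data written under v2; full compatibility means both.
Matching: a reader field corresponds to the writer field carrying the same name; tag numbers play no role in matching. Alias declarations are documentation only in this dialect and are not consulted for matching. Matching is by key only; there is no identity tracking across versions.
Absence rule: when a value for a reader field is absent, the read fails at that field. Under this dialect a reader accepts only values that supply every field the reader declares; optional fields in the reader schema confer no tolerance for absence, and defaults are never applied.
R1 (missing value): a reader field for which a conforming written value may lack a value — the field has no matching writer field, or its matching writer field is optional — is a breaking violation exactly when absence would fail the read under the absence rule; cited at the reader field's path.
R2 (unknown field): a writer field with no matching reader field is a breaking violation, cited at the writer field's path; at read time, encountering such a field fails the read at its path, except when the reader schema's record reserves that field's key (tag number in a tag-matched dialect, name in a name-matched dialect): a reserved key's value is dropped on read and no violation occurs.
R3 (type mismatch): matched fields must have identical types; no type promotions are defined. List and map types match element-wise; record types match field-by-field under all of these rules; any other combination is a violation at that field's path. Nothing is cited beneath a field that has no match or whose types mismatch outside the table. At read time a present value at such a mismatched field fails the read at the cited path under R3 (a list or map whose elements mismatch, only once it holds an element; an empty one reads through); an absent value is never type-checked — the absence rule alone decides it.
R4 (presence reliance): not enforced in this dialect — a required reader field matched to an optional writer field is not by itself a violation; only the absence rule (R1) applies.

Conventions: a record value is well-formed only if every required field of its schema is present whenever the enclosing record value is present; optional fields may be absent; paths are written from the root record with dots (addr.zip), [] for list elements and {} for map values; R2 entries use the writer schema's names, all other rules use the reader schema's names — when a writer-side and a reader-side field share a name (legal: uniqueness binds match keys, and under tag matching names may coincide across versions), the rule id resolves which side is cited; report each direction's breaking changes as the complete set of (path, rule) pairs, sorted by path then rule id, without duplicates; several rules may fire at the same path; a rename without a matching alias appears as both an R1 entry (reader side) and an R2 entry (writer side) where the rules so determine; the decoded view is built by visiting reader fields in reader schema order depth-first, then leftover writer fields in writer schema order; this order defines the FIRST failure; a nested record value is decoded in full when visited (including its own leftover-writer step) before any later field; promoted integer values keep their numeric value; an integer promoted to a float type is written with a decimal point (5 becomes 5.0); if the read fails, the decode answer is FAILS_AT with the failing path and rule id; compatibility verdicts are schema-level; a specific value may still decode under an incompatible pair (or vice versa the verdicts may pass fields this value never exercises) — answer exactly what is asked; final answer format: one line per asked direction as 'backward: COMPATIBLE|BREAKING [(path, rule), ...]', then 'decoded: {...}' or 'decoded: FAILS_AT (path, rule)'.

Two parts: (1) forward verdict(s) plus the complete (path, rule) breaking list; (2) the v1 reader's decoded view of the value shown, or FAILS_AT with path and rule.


forward: BREAKING [(factor, R2), (signature, R1), (weight, R1)]; decoded: FAILS_AT (weight, R1)

the writer's type comes first in each Event pair
forward on Event — v1 reading data written by v2:
  rating <- rating (float64 -> float64, writer required)
  signature <- signature (bytes -> bytes, writer optional)
  duration <- duration (int64 -> int64, writer required)
  balance <- balance (float32 -> float32, writer required)
  weight has no writer counterpart
  writer factor: unknown to reader
  breaking: (factor, R2)
  breaking: (signature, R1)
  breaking: (weight, R1)
  forward on Event therefore BREAKING (3)
migrating the Event value to v1:
  rating := 0.0
  signature := 0xBEEF
  duration := 12
  balance := 1.5
  read fails at weight under R1 (no fill)
  => FAILS_AT (weight, R1)
the rest of the Event diff is inert for this question:
  field balance in record Event: tag 6 changed to 13 -> fires no rule on Event, leaving the asked answer as it is
  field duration in record Event: tag 2 changed to 38 -> fires no rule on Event, leaving the asked answer as it is


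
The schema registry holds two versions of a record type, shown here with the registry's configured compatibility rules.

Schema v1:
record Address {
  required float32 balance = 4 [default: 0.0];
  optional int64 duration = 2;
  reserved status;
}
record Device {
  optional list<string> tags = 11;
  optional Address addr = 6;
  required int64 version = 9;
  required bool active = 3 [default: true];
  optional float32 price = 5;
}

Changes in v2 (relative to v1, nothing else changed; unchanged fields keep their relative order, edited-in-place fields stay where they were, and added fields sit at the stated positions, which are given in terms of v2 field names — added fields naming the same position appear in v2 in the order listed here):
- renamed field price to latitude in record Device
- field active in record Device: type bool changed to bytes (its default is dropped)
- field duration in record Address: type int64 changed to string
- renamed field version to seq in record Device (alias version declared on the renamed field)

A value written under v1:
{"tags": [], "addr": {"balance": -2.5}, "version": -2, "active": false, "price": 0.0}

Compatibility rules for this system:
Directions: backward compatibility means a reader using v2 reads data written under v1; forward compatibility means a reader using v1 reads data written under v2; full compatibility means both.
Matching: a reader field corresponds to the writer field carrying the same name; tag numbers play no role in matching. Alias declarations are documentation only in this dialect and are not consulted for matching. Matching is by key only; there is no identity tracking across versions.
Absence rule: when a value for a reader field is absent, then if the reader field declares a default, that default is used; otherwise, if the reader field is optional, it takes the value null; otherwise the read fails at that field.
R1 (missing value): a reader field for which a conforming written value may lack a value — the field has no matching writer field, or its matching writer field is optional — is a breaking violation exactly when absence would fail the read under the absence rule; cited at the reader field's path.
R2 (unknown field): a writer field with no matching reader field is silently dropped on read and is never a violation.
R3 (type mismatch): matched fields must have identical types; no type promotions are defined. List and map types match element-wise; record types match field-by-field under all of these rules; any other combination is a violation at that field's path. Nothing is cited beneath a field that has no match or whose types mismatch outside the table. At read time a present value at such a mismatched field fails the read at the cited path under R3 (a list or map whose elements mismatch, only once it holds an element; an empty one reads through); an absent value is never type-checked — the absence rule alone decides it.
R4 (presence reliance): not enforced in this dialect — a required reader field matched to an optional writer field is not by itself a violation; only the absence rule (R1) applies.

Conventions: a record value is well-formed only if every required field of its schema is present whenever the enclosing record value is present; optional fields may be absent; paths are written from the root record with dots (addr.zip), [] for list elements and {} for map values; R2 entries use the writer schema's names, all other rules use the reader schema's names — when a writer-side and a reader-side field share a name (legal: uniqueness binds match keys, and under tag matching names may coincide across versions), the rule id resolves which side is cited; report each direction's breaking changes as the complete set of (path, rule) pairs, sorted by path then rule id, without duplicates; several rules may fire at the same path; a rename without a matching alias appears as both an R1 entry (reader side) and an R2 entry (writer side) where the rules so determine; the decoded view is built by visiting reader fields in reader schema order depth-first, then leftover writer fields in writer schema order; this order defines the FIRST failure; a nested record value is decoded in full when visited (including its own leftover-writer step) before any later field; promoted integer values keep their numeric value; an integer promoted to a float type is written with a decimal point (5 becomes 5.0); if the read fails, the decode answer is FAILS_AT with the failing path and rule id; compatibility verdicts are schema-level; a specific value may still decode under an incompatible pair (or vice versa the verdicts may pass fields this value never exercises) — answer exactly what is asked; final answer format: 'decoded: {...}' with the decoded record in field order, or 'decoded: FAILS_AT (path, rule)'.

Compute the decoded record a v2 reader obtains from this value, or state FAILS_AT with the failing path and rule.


arrows below run writer -> reader for Device
migrating the Device value to v2:
  tags := []
  addr.balance := -2.5
  addr.duration := null (not supplied -> null)
  read fails at seq under R1 (no fill)
  => FAILS_AT (seq, R1)
remaining Device differences; none change what is asked:
  renamed field price to latitude in record Device -> fires no rule on Device under this dialect and leaves the result unchanged
  field active in record Device: type bool changed to bytes (its default is dropped) -> affects the rule determinations only; this particular Device value decodes identically
  field duration in record Address: type int64 changed to string -> affects the rule determinations only; this particular Device value decodes identically

decoded: FAILS_AT (seq, R1)
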